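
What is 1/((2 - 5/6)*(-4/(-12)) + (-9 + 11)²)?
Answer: 18/79 ≈ 0.22785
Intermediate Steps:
1/((2 - 5/6)*(-4/(-12)) + (-9 + 11)²) = 1/((2 - 5*⅙)*(-4*(-1/12)) + 2²) = 1/((2 - ⅚)*(⅓) + 4) = 1/((7/6)*(⅓) + 4) = 1/(7/18 + 4) = 1/(79/18) = 18/79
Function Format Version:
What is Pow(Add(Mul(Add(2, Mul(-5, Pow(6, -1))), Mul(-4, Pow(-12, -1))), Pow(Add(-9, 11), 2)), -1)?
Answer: Rational(18, 79) ≈ 0.22785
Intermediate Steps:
Pow(Add(Mul(Add(2, Mul(-5, Pow(6, -1))), Mul(-4, Pow(-12, -1))), Pow(Add(-9, 11), 2)), -1) = Pow(Add(Mul(Add(2, Mul(-5, Rational(1, 6))), Mul(-4, Rational(-1, 12))), Pow(2, 2)), -1) = Pow(Add(Mul(Add(2, Rational(-5, 6)), Rational(1, 3)), 4), -1) = Pow(Add(Mul(Rational(7, 6), Rational(1, 3)), 4), -1) = Pow(Add(Rational(7, 18), 4), -1) = Pow(Rational(79, 18), -1) = Rational(18, 79)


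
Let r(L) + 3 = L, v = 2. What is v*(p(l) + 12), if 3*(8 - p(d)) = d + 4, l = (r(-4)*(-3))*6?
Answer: -140/3 ≈ -46.667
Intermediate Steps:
r(L) = -3 + L
l = 126 (l = ((-3 - 4)*(-3))*6 = -7*(-3)*6 = 21*6 = 126)
p(d) = 20/3 - d/3 (p(d) = 8 - (d + 4)/3 = 8 - (4 + d)/3 = 8 + (-4/3 - d/3) = 20/3 - d/3)
v*(p(l) + 12) = 2*((20/3 - ⅓*126) + 12) = 2*((20/3 - 42) + 12) = 2*(-106/3 + 12) = 2*(-70/3) = -140/3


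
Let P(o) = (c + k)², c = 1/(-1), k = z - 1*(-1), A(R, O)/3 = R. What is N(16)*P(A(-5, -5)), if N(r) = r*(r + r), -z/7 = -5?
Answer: 627200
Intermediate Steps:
A(R, O) = 3*R
z = 35 (z = -7*(-5) = 35)
k = 36 (k = 35 - 1*(-1) = 35 + 1 = 36)
c = -1 (c = 1*(-1) = -1)
P(o) = 1225 (P(o) = (-1 + 36)² = 35² = 1225)
N(r) = 2*r² (N(r) = r*(2*r) = 2*r²)
N(16)*P(A(-5, -5)) = (2*16²)*1225 = (2*256)*1225 = 512*1225 = 627200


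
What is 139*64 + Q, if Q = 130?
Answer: 9026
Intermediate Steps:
139*64 + Q = 139*64 + 130 = 8896 + 130 = 9026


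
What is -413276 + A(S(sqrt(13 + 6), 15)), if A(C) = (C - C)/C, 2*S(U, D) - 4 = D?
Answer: -413276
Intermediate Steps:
S(U, D) = 2 + D/2
A(C) = 0 (A(C) = 0/C = 0)
-413276 + A(S(sqrt(13 + 6), 15)) = -413276 + 0 = -413276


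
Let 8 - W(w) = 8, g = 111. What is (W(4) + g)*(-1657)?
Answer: -183927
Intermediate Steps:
W(w) = 0 (W(w) = 8 - 1*8 = 8 - 8 = 0)
(W(4) + g)*(-1657) = (0 + 111)*(-1657) = 111*(-1657) = -183927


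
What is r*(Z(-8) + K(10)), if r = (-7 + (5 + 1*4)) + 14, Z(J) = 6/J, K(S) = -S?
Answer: -172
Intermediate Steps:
r = 16 (r = (-7 + (5 + 4)) + 14 = (-7 + 9) + 14 = 2 + 14 = 16)
r*(Z(-8) + K(10)) = 16*(6/(-8) - 1*10) = 16*(6*(-⅛) - 10) = 16*(-¾ - 10) = 16*(-43/4) = -172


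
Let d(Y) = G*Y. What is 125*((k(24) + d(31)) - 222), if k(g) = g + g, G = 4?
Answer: -6250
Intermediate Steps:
k(g) = 2*g
d(Y) = 4*Y
125*((k(24) + d(31)) - 222) = 125*((2*24 + 4*31) - 222) = 125*((48 + 124) - 222) = 125*(172 - 222) = 125*(-50) = -6250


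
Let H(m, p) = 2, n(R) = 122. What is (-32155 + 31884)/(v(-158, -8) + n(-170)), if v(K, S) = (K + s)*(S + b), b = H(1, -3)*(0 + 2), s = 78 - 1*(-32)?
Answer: -271/314 ≈ -0.86306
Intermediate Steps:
s = 110 (s = 78 + 32 = 110)
b = 4 (b = 2*(0 + 2) = 2*2 = 4)
v(K, S) = (4 + S)*(110 + K) (v(K, S) = (K + 110)*(S + 4) = (110 + K)*(4 + S) = (4 + S)*(110 + K))
(-32155 + 31884)/(v(-158, -8) + n(-170)) = (-32155 + 31884)/((440 + 4*(-158) + 110*(-8) - 158*(-8)) + 122) = -271/((440 - 632 - 880 + 1264) + 122) = -271/(192 + 122) = -271/314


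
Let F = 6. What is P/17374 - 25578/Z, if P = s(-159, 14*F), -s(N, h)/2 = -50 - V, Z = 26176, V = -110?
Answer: -111883323/113695456 ≈ -0.98406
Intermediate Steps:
s(N, h) = -120 (s(N, h) = -2*(-50 - 1*(-110)) = -2*(-50 + 110) = -2*60 = -120)
P = -120
P/17374 - 25578/Z = -120/17374 - 25578/26176 = -120*1/17374 - 25578*1/26176 = -60/8687 - 12789/13088 = -111883323/113695456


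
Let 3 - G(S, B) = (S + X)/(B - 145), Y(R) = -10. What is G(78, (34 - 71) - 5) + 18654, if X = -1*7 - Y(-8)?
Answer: 3488940/187 ≈ 18657.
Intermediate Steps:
X = 3 (X = -1*7 - 1*(-10) = -7 + 10 = 3)
G(S, B) = 3 - (3 + S)/(-145 + B) (G(S, B) = 3 - (S + 3)/(B - 145) = 3 - (3 + S)/(-145 + B))
G(78, (34 - 71) - 5) + 18654 = (-438 - 1*78 + 3*((34 - 71) - 5))/(-145 + ((34 - 71) - 5)) + 18654 = (-438 - 78 + 3*(-37 - 5))/(-145 + (-37 - 5)) + 18654 = (-438 - 78 + 3*(-42))/(-145 - 42) + 18654 = (-438 - 78 - 126)/(-187) + 18654 = -1/187*(-642) + 18654 = 642/187 + 18654 = 3488940/187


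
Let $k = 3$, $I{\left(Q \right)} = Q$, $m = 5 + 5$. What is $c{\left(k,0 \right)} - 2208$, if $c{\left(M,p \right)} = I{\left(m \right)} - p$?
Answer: $-2198$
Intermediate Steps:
$m = 10$
$c{\left(M,p \right)} = 10 - p$
$c{\left(k,0 \right)} - 2208 = \left(10 - 0\right) - 2208 = \left(10 + 0\right) - 2208 = 10 - 2208 = -2198$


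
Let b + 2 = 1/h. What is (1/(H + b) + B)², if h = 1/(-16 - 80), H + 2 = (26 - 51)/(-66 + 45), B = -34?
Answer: 4980266041/4305625 ≈ 1156.7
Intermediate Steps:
H = -17/21 (H = -2 + (26 - 51)/(-66 + 45) = -2 - 25/(-21) = -2 - 25*(-1/21) = -2 + 25/21 = -17/21 ≈ -0.80952)
h = -1/96 (h = 1/(-96) = -1/96 ≈ -0.010417)
b = -98 (b = -2 + 1/(-1/96) = -2 - 96 = -98)
(1/(H + b) + B)² = (1/(-17/21 - 98) - 34)² = (1/(-2075/21) - 34)² = (-21/2075 - 34)² = (-70571/2075)² = 4980266041/4305625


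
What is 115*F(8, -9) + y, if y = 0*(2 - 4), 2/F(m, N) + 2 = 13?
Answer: 230/11 ≈ 20.909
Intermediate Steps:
F(m, N) = 2/11 (F(m, N) = 2/(-2 + 13) = 2/11)
y = 0 (y = 0*(-2) = 0)
115*F(8, -9) + y = 115*(2/11) + 0 = 230/11 + 0 = 230/11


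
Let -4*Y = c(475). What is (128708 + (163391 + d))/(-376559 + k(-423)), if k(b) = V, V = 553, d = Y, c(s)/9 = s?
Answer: -1164121/1504024 ≈ -0.77400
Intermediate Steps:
c(s) = 9*s
Y = -4275/4 (Y = -9*475/4 = -¼*4275 = -4275/4 ≈ -1068.8)
d = -4275/4 ≈ -1068.8
k(b) = 553
(128708 + (163391 + d))/(-376559 + k(-423)) = (128708 + (163391 - 4275/4))/(-376559 + 553) = (128708 + 649289/4)/(-376006) = (1164121/4)*(-1/376006) = -1164121/1504024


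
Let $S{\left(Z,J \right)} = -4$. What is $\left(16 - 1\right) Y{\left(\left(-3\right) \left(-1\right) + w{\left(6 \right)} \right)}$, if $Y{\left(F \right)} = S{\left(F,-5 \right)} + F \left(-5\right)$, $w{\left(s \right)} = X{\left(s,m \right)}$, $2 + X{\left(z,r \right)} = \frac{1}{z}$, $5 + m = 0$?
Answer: $- \frac{295}{2} \approx -147.5$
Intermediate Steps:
$m = -5$ ($m = -5 + 0 = -5$)
$X{\left(z,r \right)} = -2 + \frac{1}{z}$
$w{\left(s \right)} = -2 + \frac{1}{s}$
$Y{\left(F \right)} = -4 - 5 F$ ($Y{\left(F \right)} = -4 + F \left(-5\right) = -4 - 5 F$)
$\left(16 - 1\right) Y{\left(\left(-3\right) \left(-1\right) + w{\left(6 \right)} \right)} = \left(16 - 1\right) \left(-4 - 5 \left(\left(-3\right) \left(-1\right) - \left(2 - \frac{1}{6}\right)\right)\right) = 15 \left(-4 - 5 \left(3 + \left(-2 + \frac{1}{6}\right)\right)\right) = 15 \left(-4 - 5 \left(3 - \frac{11}{6}\right)\right) = 15 \left(-4 - \frac{35}{6}\right) = 15 \left(- \frac{59}{6}\right) = - \frac{295}{2}$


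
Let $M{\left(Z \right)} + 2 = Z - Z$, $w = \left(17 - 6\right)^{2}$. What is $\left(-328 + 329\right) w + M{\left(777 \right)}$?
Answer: $119$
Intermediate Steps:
$w = 121$ ($w = 11^{2} = 121$)
$M{\left(Z \right)} = -2$ ($M{\left(Z \right)} = -2 + \left(Z - Z\right) = -2 + 0 = -2$)
$\left(-328 + 329\right) w + M{\left(777 \right)} = \left(-328 + 329\right) 121 - 2 = 1 \cdot 121 - 2 = 121 - 2 = 119$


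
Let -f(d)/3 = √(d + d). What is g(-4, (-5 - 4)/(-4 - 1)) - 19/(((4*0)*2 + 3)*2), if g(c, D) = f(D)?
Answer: -19/6 - 9*√10/5 ≈ -8.8588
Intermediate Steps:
f(d) = -3*√2*√d (f(d) = -3*√(d + d) = -3*√2*√d)
g(c, D) = -3*√2*√D
g(-4, (-5 - 4)/(-4 - 1)) - 19/(((4*0)*2 + 3)*2) = -3*√2*√((-5 - 4)/(-4 - 1)) - 19/(((4*0)*2 + 3)*2) = -3*√2*√(-9/(-5)) - 19/((0*2 + 3)*2) = -3*√2*√(-9*(-⅕)) - 19/((0 + 3)*2) = -3*√2*√(9/5) - 19/(3*2) = -3*√2*3*√5/5 - 19/6 = -9*√10/5 + (⅙)*(-19) = -9*√10/5 - 19/6 = -19/6 - 9*√10/5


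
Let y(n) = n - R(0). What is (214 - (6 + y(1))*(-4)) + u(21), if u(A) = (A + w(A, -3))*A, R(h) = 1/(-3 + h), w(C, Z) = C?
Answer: 3376/3 ≈ 1125.3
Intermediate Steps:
u(A) = 2*A² (u(A) = (A + A)*A = (2*A)*A = 2*A²)
y(n) = ⅓ + n (y(n) = n - 1/(-3 + 0) = n - 1/(-3) = n - 1*(-⅓) = n + ⅓ = ⅓ + n)
(214 - (6 + y(1))*(-4)) + u(21) = (214 - (6 + (⅓ + 1))*(-4)) + 2*21² = (214 - (6 + 4/3)*(-4)) + 2*441 = (214 - 22*(-4)/3) + 882 = (214 - 1*(-88/3)) + 882 = (214 + 88/3) + 882 = 730/3 + 882 = 3376/3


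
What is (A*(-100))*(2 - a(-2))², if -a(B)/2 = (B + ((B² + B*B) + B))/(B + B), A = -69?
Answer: 0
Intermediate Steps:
a(B) = -(2*B + 2*B²)/B (a(B) = -2*(B + ((B² + B*B) + B))/(B + B) = -2*(B + ((B² + B²) + B))/(2*B) = -2*(B + (2*B² + B))*1/(2*B) = -2*(B + (B + 2*B²))*1/(2*B) = -2*(2*B + 2*B²)*1/(2*B) = -(2*B + 2*B²)/B)
(A*(-100))*(2 - a(-2))² = (-69*(-100))*(2 - (-2 - 2*(-2)))² = 6900*(2 - (-2 + 4))² = 6900*(2 - 1*2)² = 6900*(2 - 2)² = 6900*0² = 6900*0 = 0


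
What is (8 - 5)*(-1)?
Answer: -3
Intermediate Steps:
(8 - 5)*(-1) = 3*(-1) = -3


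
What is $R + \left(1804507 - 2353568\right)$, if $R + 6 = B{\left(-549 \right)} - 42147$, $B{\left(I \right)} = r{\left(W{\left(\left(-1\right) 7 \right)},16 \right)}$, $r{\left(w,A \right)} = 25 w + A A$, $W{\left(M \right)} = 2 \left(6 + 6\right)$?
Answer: $-590358$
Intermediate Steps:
$W{\left(M \right)} = 24$ ($W{\left(M \right)} = 2 \cdot 12 = 24$)
$r{\left(w,A \right)} = A^{2} + 25 w$ ($r{\left(w,A \right)} = 25 w + A^{2} = A^{2} + 25 w$)
$B{\left(I \right)} = 856$ ($B{\left(I \right)} = 16^{2} + 25 \cdot 24 = 256 + 600 = 856$)
$R = -41297$ ($R = -6 + \left(856 - 42147\right) = -6 - 41291 = -41297$)
$R + \left(1804507 - 2353568\right) = -41297 + \left(1804507 - 2353568\right) = -41297 - 549061 = -590358$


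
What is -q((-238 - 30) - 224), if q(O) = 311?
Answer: -311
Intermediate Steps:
-q((-238 - 30) - 224) = -1*311 = -311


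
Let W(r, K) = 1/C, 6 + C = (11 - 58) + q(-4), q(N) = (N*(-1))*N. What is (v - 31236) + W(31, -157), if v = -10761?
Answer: -2897794/69 ≈ -41997.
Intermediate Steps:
q(N) = -N² (q(N) = (-N)*N = -N²)
C = -69 (C = -6 + ((11 - 58) - 1*(-4)²) = -6 + (-47 - 1*16) = -6 + (-47 - 16) = -6 - 63 = -69)
W(r, K) = -1/69 (W(r, K) = 1/(-69) = -1/69)
(v - 31236) + W(31, -157) = (-10761 - 31236) - 1/69 = -41997 - 1/69 = -2897794/69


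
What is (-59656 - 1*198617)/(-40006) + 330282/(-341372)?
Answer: 9369238608/1707116029 ≈ 5.4883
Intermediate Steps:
(-59656 - 1*198617)/(-40006) + 330282/(-341372) = (-59656 - 198617)*(-1/40006) + 330282*(-1/341372) = -258273*(-1/40006) - 165141/170686 = 258273/40006 - 165141/170686 = 9369238608/1707116029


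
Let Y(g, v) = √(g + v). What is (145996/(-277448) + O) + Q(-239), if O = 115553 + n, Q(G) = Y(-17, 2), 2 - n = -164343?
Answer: 19414248577/69362 + I*√15 ≈ 2.799e+5 + 3.873*I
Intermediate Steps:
n = 164345 (n = 2 - 1*(-164343) = 2 + 164343 = 164345)
Q(G) = I*√15 (Q(G) = √(-17 + 2) = √(-15) = I*√15)
O = 279898 (O = 115553 + 164345 = 279898)
(145996/(-277448) + O) + Q(-239) = (145996/(-277448) + 279898) + I*√15 = (145996*(-1/277448) + 279898) + I*√15 = (-36499/69362 + 279898) + I*√15 = 19414248577/69362 + I*√15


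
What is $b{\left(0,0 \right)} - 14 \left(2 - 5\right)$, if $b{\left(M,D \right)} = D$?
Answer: $42$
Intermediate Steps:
$b{\left(0,0 \right)} - 14 \left(2 - 5\right) = 0 - 14 \left(2 - 5\right) = 0 - -42 = 0 + 42 = 42$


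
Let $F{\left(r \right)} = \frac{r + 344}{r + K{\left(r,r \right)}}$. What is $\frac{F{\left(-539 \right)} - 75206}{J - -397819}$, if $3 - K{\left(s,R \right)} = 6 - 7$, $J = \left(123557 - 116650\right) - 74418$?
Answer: $- \frac{8047003}{35342956} \approx -0.22768$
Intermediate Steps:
$J = -67511$ ($J = 6907 - 74418 = -67511$)
$K{\left(s,R \right)} = 4$ ($K{\left(s,R \right)} = 3 - \left(6 - 7\right) = 3 - -1 = 3 + 1 = 4$)
$F{\left(r \right)} = \frac{344 + r}{4 + r}$ ($F{\left(r \right)} = \frac{r + 344}{r + 4} = \frac{344 + r}{4 + r}$)
$\frac{F{\left(-539 \right)} - 75206}{J - -397819} = \frac{\frac{344 - 539}{4 - 539} - 75206}{-67511 - -397819} = \frac{\frac{1}{-535} \left(-195\right) - 75206}{-67511 + 397819} = \frac{\left(- \frac{1}{535}\right) \left(-195\right) - 75206}{330308} = \left(\frac{39}{107} - 75206\right) \frac{1}{330308} = \left(- \frac{8047003}{107}\right) \frac{1}{330308} = - \frac{8047003}{35342956}$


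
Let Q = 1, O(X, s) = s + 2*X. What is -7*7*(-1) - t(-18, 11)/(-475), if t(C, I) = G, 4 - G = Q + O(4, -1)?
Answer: 23271/475 ≈ 48.992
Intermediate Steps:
G = -4 (G = 4 - (1 + (-1 + 2*4)) = 4 - (1 + (-1 + 8)) = 4 - (1 + 7) = 4 - 1*8 = 4 - 8 = -4)
t(C, I) = -4
-7*7*(-1) - t(-18, 11)/(-475) = -7*7*(-1) - (-4)/(-475) = -49*(-1) - (-4)*(-1)/475 = 49 - 1*4/475 = 49 - 4/475 = 23271/475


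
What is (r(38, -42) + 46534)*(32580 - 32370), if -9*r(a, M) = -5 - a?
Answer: 29319430/3 ≈ 9.7731e+6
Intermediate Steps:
r(a, M) = 5/9 + a/9 (r(a, M) = -(-5 - a)/9 = 5/9 + a/9)
(r(38, -42) + 46534)*(32580 - 32370) = ((5/9 + (⅑)*38) + 46534)*(32580 - 32370) = ((5/9 + 38/9) + 46534)*210 = (43/9 + 46534)*210 = (418849/9)*210 = 29319430/3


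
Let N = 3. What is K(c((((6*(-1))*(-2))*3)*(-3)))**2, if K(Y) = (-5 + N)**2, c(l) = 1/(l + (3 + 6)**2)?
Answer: 16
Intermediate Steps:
c(l) = 1/(81 + l) (c(l) = 1/(l + 9**2) = 1/(l + 81) = 1/(81 + l))
K(Y) = 4 (K(Y) = (-5 + 3)**2 = (-2)**2 = 4)
K(c((((6*(-1))*(-2))*3)*(-3)))**2 = 4**2 = 16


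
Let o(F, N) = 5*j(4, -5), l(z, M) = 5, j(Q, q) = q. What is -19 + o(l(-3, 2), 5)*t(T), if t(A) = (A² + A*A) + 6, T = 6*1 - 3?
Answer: -619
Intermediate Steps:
o(F, N) = -25 (o(F, N) = 5*(-5) = -25)
T = 3 (T = 6 - 3 = 3)
t(A) = 6 + 2*A² (t(A) = (A² + A²) + 6 = 2*A² + 6 = 6 + 2*A²)
-19 + o(l(-3, 2), 5)*t(T) = -19 - 25*(6 + 2*3²) = -19 - 25*(6 + 2*9) = -19 - 25*(6 + 18) = -19 - 25*24 = -19 - 600 = -619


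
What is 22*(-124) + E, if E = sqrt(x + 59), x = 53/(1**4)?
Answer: -2728 + 4*sqrt(7) ≈ -2717.4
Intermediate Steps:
x = 53 (x = 53/1 = 53*1 = 53)
E = 4*sqrt(7) (E = sqrt(53 + 59) = sqrt(112) = 4*sqrt(7) ≈ 10.583)
22*(-124) + E = 22*(-124) + 4*sqrt(7) = -2728 + 4*sqrt(7)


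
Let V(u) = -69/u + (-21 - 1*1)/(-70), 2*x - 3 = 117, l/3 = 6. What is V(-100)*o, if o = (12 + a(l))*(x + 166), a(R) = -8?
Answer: 158878/175 ≈ 907.87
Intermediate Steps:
l = 18 (l = 3*6 = 18)
x = 60 (x = 3/2 + (½)*117 = 3/2 + 117/2 = 60)
o = 904 (o = (12 - 8)*(60 + 166) = 4*226 = 904)
V(u) = 11/35 - 69/u (V(u) = -69/u + (-21 - 1)*(-1/70) = -69/u - 22*(-1/70) = -69/u + 11/35 = 11/35 - 69/u)
V(-100)*o = (11/35 - 69/(-100))*904 = (11/35 - 69*(-1/100))*904 = (11/35 + 69/100)*904 = (703/700)*904 = 158878/175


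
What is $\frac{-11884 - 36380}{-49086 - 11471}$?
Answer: $\frac{48264}{60557} \approx 0.797$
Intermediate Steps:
$\frac{-11884 - 36380}{-49086 - 11471} = - \frac{48264}{-60557} = \left(-48264\right) \left(- \frac{1}{60557}\right) = \frac{48264}{60557}$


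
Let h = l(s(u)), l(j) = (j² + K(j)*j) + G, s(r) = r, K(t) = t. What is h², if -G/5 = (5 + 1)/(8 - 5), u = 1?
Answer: 64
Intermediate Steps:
G = -10 (G = -5*(5 + 1)/(8 - 5) = -30/3 = -5*2 = -10)
l(j) = -10 + 2*j² (l(j) = (j² + j*j) - 10 = (j² + j²) - 10 = 2*j² - 10 = -10 + 2*j²)
h = -8 (h = -10 + 2*1² = -10 + 2*1 = -10 + 2 = -8)
h² = (-8)² = 64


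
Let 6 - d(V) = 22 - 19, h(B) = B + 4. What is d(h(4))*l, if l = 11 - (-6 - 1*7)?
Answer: 72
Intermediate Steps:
h(B) = 4 + B
d(V) = 3 (d(V) = 6 - (22 - 19) = 6 - 1*3 = 6 - 3 = 3)
l = 24 (l = 11 - (-6 - 7) = 11 - 1*(-13) = 11 + 13 = 24)
d(h(4))*l = 3*24 = 72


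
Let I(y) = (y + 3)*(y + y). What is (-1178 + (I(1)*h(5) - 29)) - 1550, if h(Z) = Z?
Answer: -2717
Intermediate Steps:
I(y) = 2*y*(3 + y) (I(y) = (3 + y)*(2*y) = 2*y*(3 + y))
(-1178 + (I(1)*h(5) - 29)) - 1550 = (-1178 + ((2*1*(3 + 1))*5 - 29)) - 1550 = (-1178 + ((2*1*4)*5 - 29)) - 1550 = (-1178 + (8*5 - 29)) - 1550 = (-1178 + (40 - 29)) - 1550 = (-1178 + 11) - 1550 = -1167 - 1550 = -2717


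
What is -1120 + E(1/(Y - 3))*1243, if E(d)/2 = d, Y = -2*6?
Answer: -19286/15 ≈ -1285.7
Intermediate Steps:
Y = -12
E(d) = 2*d
-1120 + E(1/(Y - 3))*1243 = -1120 + (2/(-12 - 3))*1243 = -1120 + (2/(-15))*1243 = -1120 + (2*(-1/15))*1243 = -1120 - 2/15*1243 = -1120 - 2486/15 = -19286/15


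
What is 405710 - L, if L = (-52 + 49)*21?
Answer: 405773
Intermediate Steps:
L = -63 (L = -3*21 = -63)
405710 - L = 405710 - 1*(-63) = 405710 + 63 = 405773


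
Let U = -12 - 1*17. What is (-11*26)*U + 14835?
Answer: 23129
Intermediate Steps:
U = -29 (U = -12 - 17 = -29)
(-11*26)*U + 14835 = -11*26*(-29) + 14835 = -286*(-29) + 14835 = 8294 + 14835 = 23129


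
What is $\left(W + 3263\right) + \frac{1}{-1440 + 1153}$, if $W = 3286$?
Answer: $\frac{1879562}{287} \approx 6549.0$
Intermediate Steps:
$\left(W + 3263\right) + \frac{1}{-1440 + 1153} = \left(3286 + 3263\right) + \frac{1}{-1440 + 1153} = 6549 + \frac{1}{-287} = 6549 - \frac{1}{287} = \frac{1879562}{287}$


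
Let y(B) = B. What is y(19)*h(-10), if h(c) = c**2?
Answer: 1900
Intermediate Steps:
y(19)*h(-10) = 19*(-10)**2 = 19*100 = 1900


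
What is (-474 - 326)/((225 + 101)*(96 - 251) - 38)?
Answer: 100/6321 ≈ 0.015820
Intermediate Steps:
(-474 - 326)/((225 + 101)*(96 - 251) - 38) = -800/(326*(-155) - 38) = -800/(-50530 - 38) = -800/(-50568) = -800*(-1/50568) = 100/6321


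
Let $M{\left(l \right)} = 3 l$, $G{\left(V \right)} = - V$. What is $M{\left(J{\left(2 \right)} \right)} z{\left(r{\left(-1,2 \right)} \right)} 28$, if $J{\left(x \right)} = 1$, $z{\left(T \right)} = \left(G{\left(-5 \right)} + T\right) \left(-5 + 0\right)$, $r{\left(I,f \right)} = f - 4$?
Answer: $-1260$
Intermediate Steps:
$r{\left(I,f \right)} = -4 + f$
$z{\left(T \right)} = -25 - 5 T$ ($z{\left(T \right)} = \left(\left(-1\right) \left(-5\right) + T\right) \left(-5 + 0\right) = \left(5 + T\right) \left(-5\right) = -25 - 5 T$)
$M{\left(J{\left(2 \right)} \right)} z{\left(r{\left(-1,2 \right)} \right)} 28 = 3 \cdot 1 \left(-25 - 5 \left(-4 + 2\right)\right) 28 = 3 \left(-25 - -10\right) 28 = 3 \left(-25 + 10\right) 28 = 3 \left(-15\right) 28 = \left(-45\right) 28 = -1260$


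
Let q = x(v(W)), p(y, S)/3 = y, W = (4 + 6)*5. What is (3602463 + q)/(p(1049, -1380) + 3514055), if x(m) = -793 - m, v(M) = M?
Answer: 1800810/1758601 ≈ 1.0240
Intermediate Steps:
W = 50 (W = 10*5 = 50)
p(y, S) = 3*y
q = -843 (q = -793 - 1*50 = -793 - 50 = -843)
(3602463 + q)/(p(1049, -1380) + 3514055) = (3602463 - 843)/(3*1049 + 3514055) = 3601620/(3147 + 3514055) = 3601620/3517202 = 3601620*(1/3517202) = 1800810/1758601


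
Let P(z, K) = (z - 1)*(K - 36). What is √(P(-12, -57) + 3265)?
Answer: √4474 ≈ 66.888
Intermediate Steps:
P(z, K) = (-1 + z)*(-36 + K)
√(P(-12, -57) + 3265) = √((36 - 1*(-57) - 36*(-12) - 57*(-12)) + 3265) = √((36 + 57 + 432 + 684) + 3265) = √(1209 + 3265) = √4474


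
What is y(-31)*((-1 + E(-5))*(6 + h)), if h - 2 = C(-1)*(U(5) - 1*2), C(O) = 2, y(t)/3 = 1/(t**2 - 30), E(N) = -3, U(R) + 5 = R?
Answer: -48/931 ≈ -0.051557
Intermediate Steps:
U(R) = -5 + R
y(t) = 3/(-30 + t**2) (y(t) = 3/(t**2 - 30) = 3/(-30 + t**2))
h = -2 (h = 2 + 2*((-5 + 5) - 1*2) = 2 + 2*(0 - 2) = 2 + 2*(-2) = 2 - 4 = -2)
y(-31)*((-1 + E(-5))*(6 + h)) = (3/(-30 + (-31)**2))*((-1 - 3)*(6 - 2)) = (3/(-30 + 961))*(-4*4) = (3/931)*(-16) = -48/931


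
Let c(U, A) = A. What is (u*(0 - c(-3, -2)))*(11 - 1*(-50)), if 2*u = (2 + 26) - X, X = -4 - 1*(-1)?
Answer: 1891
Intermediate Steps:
X = -3 (X = -4 + 1 = -3)
u = 31/2 (u = ((2 + 26) - 1*(-3))/2 = (28 + 3)/2 = (1/2)*31 = 31/2 ≈ 15.500)
(u*(0 - c(-3, -2)))*(11 - 1*(-50)) = (31*(0 - 1*(-2))/2)*(11 - 1*(-50)) = (31*(0 + 2)/2)*(11 + 50) = ((31/2)*2)*61 = 31*61 = 1891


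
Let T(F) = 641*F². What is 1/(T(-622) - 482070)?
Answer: 1/247510574 ≈ 4.0402e-9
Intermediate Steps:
1/(T(-622) - 482070) = 1/(641*(-622)² - 482070) = 1/(641*386884 - 482070) = 1/(247992644 - 482070) = 1/247510574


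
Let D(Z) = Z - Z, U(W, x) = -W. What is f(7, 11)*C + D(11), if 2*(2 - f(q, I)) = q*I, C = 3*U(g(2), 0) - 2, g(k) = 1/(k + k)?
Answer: 803/8 ≈ 100.38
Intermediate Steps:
g(k) = 1/(2*k)
D(Z) = 0
C = -11/4 (C = 3*(-1/(2*2)) - 2 = 3*(-1*¼) - 2 = 3*(-¼) - 2 = -¾ - 2 = -11/4 ≈ -2.7500)
f(q, I) = 2 - I*q/2 (f(q, I) = 2 - q*I/2 = 2 - I*q/2)
f(7, 11)*C + D(11) = (2 - ½*11*7)*(-11/4) + 0 = (2 - 77/2)*(-11/4) + 0 = -73/2*(-11/4) + 0 = 803/8 + 0 = 803/8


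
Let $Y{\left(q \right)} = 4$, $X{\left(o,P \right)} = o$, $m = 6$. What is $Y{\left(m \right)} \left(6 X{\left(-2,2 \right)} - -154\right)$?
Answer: $568$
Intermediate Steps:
$Y{\left(m \right)} \left(6 X{\left(-2,2 \right)} - -154\right) = 4 \left(6 \left(-2\right) - -154\right) = 4 \left(-12 + 154\right) = 4 \cdot 142 = 568$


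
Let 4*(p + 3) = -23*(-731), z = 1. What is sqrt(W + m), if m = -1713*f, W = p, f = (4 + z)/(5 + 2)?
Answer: sqrt(583429)/14 ≈ 54.559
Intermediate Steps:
f = 5/7 (f = (4 + 1)/(5 + 2) = 5/7 ≈ 0.71429)
p = 16801/4 (p = -3 + (-23*(-731))/4 = -3 + (1/4)*16813 = -3 + 16813/4 = 16801/4 ≈ 4200.3)
W = 16801/4 ≈ 4200.3
m = -8565/7 (m = -1713*5/7 = -8565/7 ≈ -1223.6)
sqrt(W + m) = sqrt(16801/4 - 8565/7) = sqrt(83347/28) = sqrt(583429)/14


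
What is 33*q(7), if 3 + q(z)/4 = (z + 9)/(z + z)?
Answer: -1716/7 ≈ -245.14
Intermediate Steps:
q(z) = -12 + 2*(9 + z)/z (q(z) = -12 + 4*((z + 9)/(z + z)) = -12 + 4*((9 + z)/((2*z))) = -12 + 4*((9 + z)*(1/(2*z))) = -12 + 4*((9 + z)/(2*z)) = -12 + 2*(9 + z)/z)
33*q(7) = 33*(-10 + 18/7) = 33*(-52/7) = -1716/7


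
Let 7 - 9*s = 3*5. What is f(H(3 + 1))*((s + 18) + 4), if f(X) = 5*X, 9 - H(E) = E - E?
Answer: 950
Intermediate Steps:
H(E) = 9 (H(E) = 9 - (E - E) = 9 - 1*0 = 9 + 0 = 9)
s = -8/9 (s = 7/9 - 5/3 = -8/9 ≈ -0.88889)
f(H(3 + 1))*((s + 18) + 4) = (5*9)*((-8/9 + 18) + 4) = 45*(154/9 + 4) = 45*(190/9) = 950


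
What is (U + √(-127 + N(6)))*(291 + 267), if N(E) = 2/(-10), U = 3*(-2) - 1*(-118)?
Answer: 62496 + 1116*I*√795/5 ≈ 62496.0 + 6293.3*I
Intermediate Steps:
U = 112 (U = -6 + 118 = 112)
N(E) = -⅕ (N(E) = 2*(-⅒) = -⅕)
(U + √(-127 + N(6)))*(291 + 267) = (112 + √(-127 - ⅕))*(291 + 267) = (112 + √(-636/5))*558 = (112 + 2*I*√795/5)*558 = 62496 + 1116*I*√795/5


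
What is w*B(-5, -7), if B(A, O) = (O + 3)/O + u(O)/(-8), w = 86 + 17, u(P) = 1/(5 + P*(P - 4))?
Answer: 269551/4592 ≈ 58.700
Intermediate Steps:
u(P) = 1/(5 + P*(-4 + P))
w = 103
B(A, O) = -1/(8*(5 + O**2 - 4*O)) + (3 + O)/O (B(A, O) = (O + 3)/O + 1/((5 + O**2 - 4*O)*(-8)) = (3 + O)/O - 1/8/(5 + O**2 - 4*O) = (3 + O)/O - 1/(8*(5 + O**2 - 4*O)) = -1/(8*(5 + O**2 - 4*O)) + (3 + O)/O)
w*B(-5, -7) = 103*((15 + (-7)**3 - 1*(-7)**2 - 57/8*(-7))/((-7)*(5 + (-7)**2 - 4*(-7)))) = 103*(-(15 - 343 - 1*49 + 399/8)/(7*(5 + 49 + 28))) = 103*(-1/7*(15 - 343 - 49 + 399/8)/82) = 103*(-1/7*1/82*(-2617/8)) = 103*(2617/4592) = 269551/4592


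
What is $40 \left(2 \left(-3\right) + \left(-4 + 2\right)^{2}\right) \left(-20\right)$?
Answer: $1600$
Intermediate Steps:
$40 \left(2 \left(-3\right) + \left(-4 + 2\right)^{2}\right) \left(-20\right) = 40 \left(-6 + \left(-2\right)^{2}\right) \left(-20\right) = 40 \left(-6 + 4\right) \left(-20\right) = 40 \left(-2\right) \left(-20\right) = \left(-80\right) \left(-20\right) = 1600$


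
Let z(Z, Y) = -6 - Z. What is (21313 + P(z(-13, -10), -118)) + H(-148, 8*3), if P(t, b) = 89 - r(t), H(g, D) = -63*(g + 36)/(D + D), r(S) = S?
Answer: 21542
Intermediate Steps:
H(g, D) = -63*(36 + g)/(2*D)
P(t, b) = 89 - t
(21313 + P(z(-13, -10), -118)) + H(-148, 8*3) = (21313 + (89 - (-6 - 1*(-13)))) + 63*(-36 - 1*(-148))/(2*((8*3))) = (21313 + (89 - (-6 + 13))) + (63/2)*(-36 + 148)/24 = (21313 + (89 - 1*7)) + (63/2)*(1/24)*112 = (21313 + (89 - 7)) + 147 = (21313 + 82) + 147 = 21395 + 147 = 21542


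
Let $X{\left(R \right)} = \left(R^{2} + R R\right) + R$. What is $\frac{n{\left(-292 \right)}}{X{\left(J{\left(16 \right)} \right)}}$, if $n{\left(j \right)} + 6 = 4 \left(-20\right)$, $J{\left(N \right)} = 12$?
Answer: $- \frac{43}{150} \approx -0.28667$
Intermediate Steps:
$X{\left(R \right)} = R + 2 R^{2}$ ($X{\left(R \right)} = \left(R^{2} + R^{2}\right) + R = 2 R^{2} + R = R + 2 R^{2}$)
$n{\left(j \right)} = -86$ ($n{\left(j \right)} = -6 + 4 \left(-20\right) = -6 - 80 = -86$)
$\frac{n{\left(-292 \right)}}{X{\left(J{\left(16 \right)} \right)}} = - \frac{86}{12 \left(1 + 2 \cdot 12\right)} = - \frac{86}{12 \left(1 + 24\right)} = - \frac{86}{12 \cdot 25} = - \frac{86}{300} = \left(-86\right) \frac{1}{300} = - \frac{43}{150}$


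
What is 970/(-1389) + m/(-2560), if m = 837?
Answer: -3645793/3555840 ≈ -1.0253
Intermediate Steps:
970/(-1389) + m/(-2560) = 970/(-1389) + 837/(-2560) = 970*(-1/1389) + 837*(-1/2560) = -970/1389 - 837/2560 = -3645793/3555840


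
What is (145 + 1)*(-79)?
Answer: -11534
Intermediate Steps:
(145 + 1)*(-79) = 146*(-79) = -11534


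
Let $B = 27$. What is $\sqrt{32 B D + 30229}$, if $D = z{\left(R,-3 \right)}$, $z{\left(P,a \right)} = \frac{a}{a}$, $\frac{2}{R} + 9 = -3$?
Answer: $\sqrt{31093} \approx 176.33$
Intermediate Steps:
$R = - \frac{1}{6}$ ($R = \frac{2}{-9 - 3} = \frac{2}{-12} = 2 \left(- \frac{1}{12}\right) = - \frac{1}{6} \approx -0.16667$)
$z{\left(P,a \right)} = 1$
$D = 1$
$\sqrt{32 B D + 30229} = \sqrt{32 \cdot 27 \cdot 1 + 30229} = \sqrt{864 \cdot 1 + 30229} = \sqrt{864 + 30229} = \sqrt{31093}$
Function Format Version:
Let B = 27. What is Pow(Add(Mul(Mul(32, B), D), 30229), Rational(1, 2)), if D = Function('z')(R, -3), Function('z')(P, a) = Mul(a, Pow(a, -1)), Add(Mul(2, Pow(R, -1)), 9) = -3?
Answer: Pow(31093, Rational(1, 2)) ≈ 176.33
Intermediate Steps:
R = Rational(-1, 6) (R = Mul(2, Pow(Add(-9, -3), -1)) = Mul(2, Pow(-12, -1)) = Mul(2, Rational(-1, 12)) = Rational(-1, 6) ≈ -0.16667)
Function('z')(P, a) = 1
D = 1
Pow(Add(Mul(Mul(32, B), D), 30229), Rational(1, 2)) = Pow(Add(Mul(Mul(32, 27), 1), 30229), Rational(1, 2)) = Pow(Add(Mul(864, 1), 30229), Rational(1, 2)) = Pow(Add(864, 30229), Rational(1, 2)) = Pow(31093, Rational(1, 2))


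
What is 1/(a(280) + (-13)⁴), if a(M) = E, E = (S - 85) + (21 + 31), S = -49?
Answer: 1/28479 ≈ 3.5114e-5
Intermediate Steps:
E = -82 (E = (-49 - 85) + (21 + 31) = -134 + 52 = -82)
a(M) = -82
1/(a(280) + (-13)⁴) = 1/(-82 + (-13)⁴) = 1/(-82 + 28561) = 1/28479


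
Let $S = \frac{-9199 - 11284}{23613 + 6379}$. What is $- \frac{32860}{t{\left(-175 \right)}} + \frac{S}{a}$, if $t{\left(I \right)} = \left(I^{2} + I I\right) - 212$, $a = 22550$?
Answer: $- \frac{11112556148677}{20640597872400} \approx -0.53838$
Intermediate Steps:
$t{\left(I \right)} = -212 + 2 I^{2}$ ($t{\left(I \right)} = \left(I^{2} + I^{2}\right) - 212 = 2 I^{2} - 212 = -212 + 2 I^{2}$)
$S = - \frac{20483}{29992} \approx -0.68295$
$- \frac{32860}{t{\left(-175 \right)}} + \frac{S}{a} = - \frac{32860}{-212 + 2 \left(-175\right)^{2}} - \frac{20483}{29992 \cdot 22550} = - \frac{32860}{-212 + 2 \cdot 30625} - \frac{20483}{676319600} = - \frac{32860}{-212 + 61250} - \frac{20483}{676319600} = - \frac{32860}{61038} - \frac{20483}{676319600} = \left(-32860\right) \frac{1}{61038} - \frac{20483}{676319600} = - \frac{16430}{30519} - \frac{20483}{676319600} = - \frac{11112556148677}{20640597872400}$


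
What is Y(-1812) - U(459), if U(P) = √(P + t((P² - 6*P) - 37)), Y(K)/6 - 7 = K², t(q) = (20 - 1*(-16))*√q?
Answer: 19700106 - 3*√(51 + 4*√207890) ≈ 1.9700e+7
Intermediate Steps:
t(q) = 36*√q (t(q) = (20 + 16)*√q = 36*√q)
Y(K) = 42 + 6*K²
U(P) = √(P + 36*√(-37 + P² - 6*P)) (U(P) = √(P + 36*√((P² - 6*P) - 37)) = √(P + 36*√(-37 + P² - 6*P)))
Y(-1812) - U(459) = (42 + 6*(-1812)²) - √(459 + 36*√(-37 + 459² - 6*459)) = (42 + 6*3283344) - √(459 + 36*√(-37 + 210681 - 2754)) = (42 + 19700064) - √(459 + 36*√207890) = 19700106 - √(459 + 36*√207890)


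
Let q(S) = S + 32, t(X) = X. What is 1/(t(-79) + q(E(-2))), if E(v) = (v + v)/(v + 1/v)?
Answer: -5/227 ≈ -0.022026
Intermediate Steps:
E(v) = 2*v/(v + 1/v) (E(v) = (2*v)/(v + 1/v) = 2*v/(v + 1/v))
q(S) = 32 + S
1/(t(-79) + q(E(-2))) = 1/(-79 + (32 + 2*(-2)**2/(1 + (-2)**2))) = 1/(-79 + (32 + 2*4/(1 + 4))) = 1/(-79 + (32 + 2*4/5)) = 1/(-79 + (32 + 2*4*(1/5))) = 1/(-79 + (32 + 8/5)) = 1/(-79 + 168/5) = 1/(-227/5) = -5/227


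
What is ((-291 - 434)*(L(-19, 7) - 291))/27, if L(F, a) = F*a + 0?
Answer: 307400/27 ≈ 11385.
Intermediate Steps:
L(F, a) = F*a
((-291 - 434)*(L(-19, 7) - 291))/27 = ((-291 - 434)*(-19*7 - 291))/27 = (-725*(-133 - 291))/27 = (-725*(-424))/27 = (1/27)*307400 = 307400/27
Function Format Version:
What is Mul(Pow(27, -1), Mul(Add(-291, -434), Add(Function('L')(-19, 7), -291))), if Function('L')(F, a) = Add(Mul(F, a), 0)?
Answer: Rational(307400, 27) ≈ 11385.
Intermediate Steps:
Function('L')(F, a) = Mul(F, a)
Mul(Pow(27, -1), Mul(Add(-291, -434), Add(Function('L')(-19, 7), -291))) = Mul(Pow(27, -1), Mul(Add(-291, -434), Add(Mul(-19, 7), -291))) = Mul(Rational(1, 27), Mul(-725, Add(-133, -291))) = Mul(Rational(1, 27), Mul(-725, -424)) = Mul(Rational(1, 27), 307400) = Rational(307400, 27)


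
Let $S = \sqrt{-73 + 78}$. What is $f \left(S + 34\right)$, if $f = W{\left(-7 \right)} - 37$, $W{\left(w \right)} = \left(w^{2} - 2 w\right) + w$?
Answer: $646 + 19 \sqrt{5} \approx 688.49$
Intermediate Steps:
$S = \sqrt{5} \approx 2.2361$
$W{\left(w \right)} = w^{2} - w$
$f = 19$ ($f = - 7 \left(-1 - 7\right) - 37 = \left(-7\right) \left(-8\right) - 37 = 56 - 37 = 19$)
$f \left(S + 34\right) = 19 \left(\sqrt{5} + 34\right) = 19 \left(34 + \sqrt{5}\right) = 646 + 19 \sqrt{5}$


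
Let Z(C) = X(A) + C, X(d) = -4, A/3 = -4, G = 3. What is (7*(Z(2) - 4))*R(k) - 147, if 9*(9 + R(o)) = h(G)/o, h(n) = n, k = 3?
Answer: 679/3 ≈ 226.33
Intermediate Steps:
A = -12 (A = 3*(-4) = -12)
Z(C) = -4 + C
R(o) = -9 + 1/(3*o) (R(o) = -9 + (3/o)/9 = -9 + 1/(3*o))
(7*(Z(2) - 4))*R(k) - 147 = (7*((-4 + 2) - 4))*(-9 + (⅓)/3) - 147 = (7*(-2 - 4))*(-9 + (⅓)*(⅓)) - 147 = (7*(-6))*(-9 + ⅑) - 147 = -42*(-80/9) - 147 = 1120/3 - 147 = 679/3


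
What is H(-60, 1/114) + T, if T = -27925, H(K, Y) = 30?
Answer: -27895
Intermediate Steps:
H(-60, 1/114) + T = 30 - 27925 = -27895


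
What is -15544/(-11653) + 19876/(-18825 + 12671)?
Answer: -67978626/35856281 ≈ -1.8959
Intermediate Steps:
-15544/(-11653) + 19876/(-18825 + 12671) = -15544*(-1/11653) + 19876/(-6154) = 15544/11653 + 19876*(-1/6154) = 15544/11653 - 9938/3077 = -67978626/35856281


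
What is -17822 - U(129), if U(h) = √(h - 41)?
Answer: -17822 - 2*√22 ≈ -17831.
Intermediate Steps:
U(h) = √(-41 + h)
-17822 - U(129) = -17822 - √(-41 + 129) = -17822 - √88 = -17822 - 2*√22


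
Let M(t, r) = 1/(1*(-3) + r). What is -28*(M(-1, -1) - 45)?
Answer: 1267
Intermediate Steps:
M(t, r) = 1/(-3 + r)
-28*(M(-1, -1) - 45) = -28*(1/(-3 - 1) - 45) = -28*(1/(-4) - 45) = -28*(-¼ - 45) = -28*(-181/4) = 1267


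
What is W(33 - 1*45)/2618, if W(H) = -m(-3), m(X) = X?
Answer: 3/2618 ≈ 0.0011459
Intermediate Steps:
W(H) = 3 (W(H) = -1*(-3) = 3)
W(33 - 1*45)/2618 = 3/2618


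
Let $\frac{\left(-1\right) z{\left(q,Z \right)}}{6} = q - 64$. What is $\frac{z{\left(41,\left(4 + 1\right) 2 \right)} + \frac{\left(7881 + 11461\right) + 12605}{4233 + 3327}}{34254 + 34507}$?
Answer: $\frac{358409}{173277720} \approx 0.0020684$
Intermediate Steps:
$z{\left(q,Z \right)} = 384 - 6 q$ ($z{\left(q,Z \right)} = - 6 \left(q - 64\right) = - 6 \left(-64 + q\right) = 384 - 6 q$)
$\frac{z{\left(41,\left(4 + 1\right) 2 \right)} + \frac{\left(7881 + 11461\right) + 12605}{4233 + 3327}}{34254 + 34507} = \frac{\left(384 - 246\right) + \frac{\left(7881 + 11461\right) + 12605}{4233 + 3327}}{34254 + 34507} = \frac{\left(384 - 246\right) + \frac{19342 + 12605}{7560}}{68761} = \left(138 + 31947 \cdot \frac{1}{7560}\right) \frac{1}{68761} = \left(138 + \frac{10649}{2520}\right) \frac{1}{68761} = \frac{358409}{2520} \cdot \frac{1}{68761} = \frac{358409}{173277720}$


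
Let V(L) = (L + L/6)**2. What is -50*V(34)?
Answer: -708050/9 ≈ -78672.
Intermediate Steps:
V(L) = 49*L**2/36 (V(L) = (L + L*(1/6))**2 = (L + L/6)**2 = (7*L/6)**2 = 49*L**2/36)
-50*V(34) = -1225*34**2/18 = -1225*1156/18 = -50*14161/9 = -708050/9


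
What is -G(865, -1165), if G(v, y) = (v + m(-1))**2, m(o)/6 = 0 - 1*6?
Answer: -687241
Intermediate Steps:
m(o) = -36 (m(o) = 6*(0 - 1*6) = 6*(0 - 6) = 6*(-6) = -36)
G(v, y) = (-36 + v)**2 (G(v, y) = (v - 36)**2 = (-36 + v)**2)
-G(865, -1165) = -(-36 + 865)**2 = -1*829**2 = -1*687241 = -687241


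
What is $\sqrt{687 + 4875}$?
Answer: $3 \sqrt{618} \approx 74.579$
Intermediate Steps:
$\sqrt{687 + 4875} = \sqrt{5562} = 3 \sqrt{618}$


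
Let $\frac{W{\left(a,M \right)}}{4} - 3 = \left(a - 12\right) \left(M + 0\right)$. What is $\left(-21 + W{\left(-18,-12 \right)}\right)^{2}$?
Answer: $2047761$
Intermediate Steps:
$W{\left(a,M \right)} = 12 + 4 M \left(-12 + a\right)$ ($W{\left(a,M \right)} = 12 + 4 \left(a - 12\right) \left(M + 0\right) = 12 + 4 \left(-12 + a\right) M = 12 + 4 M \left(-12 + a\right)$)
$\left(-21 + W{\left(-18,-12 \right)}\right)^{2} = \left(-21 + \left(12 - -576 + 4 \left(-12\right) \left(-18\right)\right)\right)^{2} = \left(-21 + \left(12 + 576 + 864\right)\right)^{2} = \left(-21 + 1452\right)^{2} = 1431^{2} = 2047761$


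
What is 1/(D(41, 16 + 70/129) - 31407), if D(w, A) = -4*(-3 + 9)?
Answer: -1/31431 ≈ -3.1816e-5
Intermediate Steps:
D(w, A) = -24 (D(w, A) = -4*6 = -24)
1/(D(41, 16 + 70/129) - 31407) = 1/(-24 - 31407) = 1/(-31431) = -1/31431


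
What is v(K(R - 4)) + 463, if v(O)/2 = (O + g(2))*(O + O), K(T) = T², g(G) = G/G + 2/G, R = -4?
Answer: 17359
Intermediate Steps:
g(G) = 1 + 2/G
v(O) = 4*O*(2 + O) (v(O) = 2*((O + (2 + 2)/2)*(O + O)) = 2*((O + (½)*4)*(2*O)) = 2*((O + 2)*(2*O)) = 2*((2 + O)*(2*O)) = 2*(2*O*(2 + O)) = 4*O*(2 + O))
v(K(R - 4)) + 463 = 4*(-4 - 4)²*(2 + (-4 - 4)²) + 463 = 4*(-8)²*(2 + (-8)²) + 463 = 4*64*(2 + 64) + 463 = 4*64*66 + 463 = 16896 + 463 = 17359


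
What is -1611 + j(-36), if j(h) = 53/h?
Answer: -58049/36 ≈ -1612.5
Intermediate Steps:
-1611 + j(-36) = -1611 + 53/(-36) = -1611 + 53*(-1/36) = -1611 - 53/36 = -58049/36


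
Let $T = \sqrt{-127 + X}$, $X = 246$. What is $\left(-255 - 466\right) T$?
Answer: $- 721 \sqrt{119} \approx -7865.2$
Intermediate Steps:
$T = \sqrt{119}$ ($T = \sqrt{-127 + 246} = \sqrt{119} \approx 10.909$)
$\left(-255 - 466\right) T = \left(-255 - 466\right) \sqrt{119} = - 721 \sqrt{119}$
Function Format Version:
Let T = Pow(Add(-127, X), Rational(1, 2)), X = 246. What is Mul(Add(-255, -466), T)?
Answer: Mul(-721, Pow(119, Rational(1, 2))) ≈ -7865.2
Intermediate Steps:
T = Pow(119, Rational(1, 2)) (T = Pow(Add(-127, 246), Rational(1, 2)) = Pow(119, Rational(1, 2)) ≈ 10.909)
Mul(Add(-255, -466), T) = Mul(Add(-255, -466), Pow(119, Rational(1, 2))) = Mul(-721, Pow(119, Rational(1, 2)))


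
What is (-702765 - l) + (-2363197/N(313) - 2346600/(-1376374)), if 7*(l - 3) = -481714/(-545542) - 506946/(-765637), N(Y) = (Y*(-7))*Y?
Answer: -9895213740207177469492704804/14080440713179150719781 ≈ -7.0276e+5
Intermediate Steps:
N(Y) = -7*Y² (N(Y) = (-7*Y)*Y = -7*Y²)
l = 4708404170942/1461904990889 (l = 3 + (-481714/(-545542) - 506946/(-765637))/7 = 3 + (-481714*(-1/545542) - 506946*(-1/765637))/7 = 3 + (240857/272771 + 506946/765637)/7 = 3 + (⅐)*(322689198275/208843570127) = 3 + 322689198275/1461904990889 = 4708404170942/1461904990889 ≈ 3.2207)
(-702765 - l) + (-2363197/N(313) - 2346600/(-1376374)) = (-702765 - 1*4708404170942/1461904990889) + (-2363197/((-7*313²)) - 2346600/(-1376374)) = (-702765 - 4708404170942/1461904990889) + (-2363197/((-7*97969)) - 2346600*(-1/1376374)) = -1027380369326279027/1461904990889 + (-2363197/(-685783) + 1173300/688187) = -1027380369326279027/1461904990889 + (-2363197*(-1/685783) + 1173300/688187) = -1027380369326279027/1461904990889 + (2363197/685783 + 1173300/688187) = -1027380369326279027/1461904990889 + 2430950647739/471946945421 = -9895213740207177469492704804/14080440713179150719781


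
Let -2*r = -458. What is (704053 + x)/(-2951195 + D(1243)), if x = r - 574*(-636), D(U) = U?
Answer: -534673/1474976 ≈ -0.36250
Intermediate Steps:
r = 229 (r = -1/2*(-458) = 229)
x = 365293 (x = 229 - 574*(-636) = 229 + 365064 = 365293)
(704053 + x)/(-2951195 + D(1243)) = (704053 + 365293)/(-2951195 + 1243) = 1069346/(-2949952) = 1069346*(-1/2949952) = -534673/1474976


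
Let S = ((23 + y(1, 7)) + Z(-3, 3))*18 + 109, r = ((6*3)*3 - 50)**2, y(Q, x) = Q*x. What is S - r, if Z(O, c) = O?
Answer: 579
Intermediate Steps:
r = 16 (r = (18*3 - 50)**2 = (54 - 50)**2 = 4**2 = 16)
S = 595 (S = ((23 + 1*7) - 3)*18 + 109 = ((23 + 7) - 3)*18 + 109 = (30 - 3)*18 + 109 = 27*18 + 109 = 486 + 109 = 595)
S - r = 595 - 1*16 = 595 - 16 = 579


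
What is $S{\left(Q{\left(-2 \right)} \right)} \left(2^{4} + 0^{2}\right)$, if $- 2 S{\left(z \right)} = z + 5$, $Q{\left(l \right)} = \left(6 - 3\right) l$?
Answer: $8$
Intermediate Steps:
$Q{\left(l \right)} = 3 l$
$S{\left(z \right)} = - \frac{5}{2} - \frac{z}{2}$ ($S{\left(z \right)} = - \frac{z + 5}{2} = - \frac{5 + z}{2} = - \frac{5}{2} - \frac{z}{2}$)
$S{\left(Q{\left(-2 \right)} \right)} \left(2^{4} + 0^{2}\right) = \left(- \frac{5}{2} - \frac{3 \left(-2\right)}{2}\right) \left(2^{4} + 0^{2}\right) = \left(- \frac{5}{2} - -3\right) \left(16 + 0\right) = \left(- \frac{5}{2} + 3\right) 16 = \frac{1}{2} \cdot 16 = 8$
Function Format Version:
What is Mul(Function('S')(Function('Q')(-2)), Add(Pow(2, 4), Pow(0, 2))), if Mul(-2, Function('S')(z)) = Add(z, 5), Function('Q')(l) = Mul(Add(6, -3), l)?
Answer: 8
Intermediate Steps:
Function('Q')(l) = Mul(3, l)
Function('S')(z) = Add(Rational(-5, 2), Mul(Rational(-1, 2), z)) (Function('S')(z) = Mul(Rational(-1, 2), Add(z, 5)) = Mul(Rational(-1, 2), Add(5, z)) = Add(Rational(-5, 2), Mul(Rational(-1, 2), z)))
Mul(Function('S')(Function('Q')(-2)), Add(Pow(2, 4), Pow(0, 2))) = Mul(Add(Rational(-5, 2), Mul(Rational(-1, 2), Mul(3, -2))), Add(Pow(2, 4), Pow(0, 2))) = Mul(Add(Rational(-5, 2), Mul(Rational(-1, 2), -6)), Add(16, 0)) = Mul(Add(Rational(-5, 2), 3), 16) = Mul(Rational(1, 2), 16) = 8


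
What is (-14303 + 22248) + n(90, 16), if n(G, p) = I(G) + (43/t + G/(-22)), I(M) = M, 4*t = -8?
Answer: 176207/22 ≈ 8009.4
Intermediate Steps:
t = -2 (t = (¼)*(-8) = -2)
n(G, p) = -43/2 + 21*G/22 (n(G, p) = G + (43/(-2) + G/(-22)) = G + (43*(-½) + G*(-1/22)) = G + (-43/2 - G/22) = -43/2 + 21*G/22)
(-14303 + 22248) + n(90, 16) = (-14303 + 22248) + (-43/2 + (21/22)*90) = 7945 + (-43/2 + 945/11) = 7945 + 1417/22 = 176207/22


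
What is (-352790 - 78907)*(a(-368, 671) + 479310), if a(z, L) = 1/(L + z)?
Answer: -20898585739969/101 ≈ -2.0692e+11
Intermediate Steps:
(-352790 - 78907)*(a(-368, 671) + 479310) = (-352790 - 78907)*(1/(671 - 368) + 479310) = -431697*(1/303 + 479310) = -431697*145230931/303 = -20898585739969/101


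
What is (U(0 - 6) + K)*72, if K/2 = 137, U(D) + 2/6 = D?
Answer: 19272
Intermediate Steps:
U(D) = -⅓ + D
K = 274 (K = 2*137 = 274)
(U(0 - 6) + K)*72 = ((-⅓ + (0 - 6)) + 274)*72 = ((-⅓ - 6) + 274)*72 = (-19/3 + 274)*72 = (803/3)*72 = 19272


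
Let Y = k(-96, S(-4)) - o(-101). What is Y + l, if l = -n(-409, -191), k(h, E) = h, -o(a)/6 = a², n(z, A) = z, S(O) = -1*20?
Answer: 61519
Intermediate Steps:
S(O) = -20
o(a) = -6*a²
Y = 61110 (Y = -96 - (-6)*(-101)² = -96 - (-6)*10201 = -96 - 1*(-61206) = -96 + 61206 = 61110)
l = 409 (l = -1*(-409) = 409)
Y + l = 61110 + 409 = 61519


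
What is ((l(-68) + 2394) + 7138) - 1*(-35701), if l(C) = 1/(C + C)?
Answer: 6151687/136 ≈ 45233.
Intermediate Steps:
l(C) = 1/(2*C)
((l(-68) + 2394) + 7138) - 1*(-35701) = (((½)/(-68) + 2394) + 7138) - 1*(-35701) = (((½)*(-1/68) + 2394) + 7138) + 35701 = ((-1/136 + 2394) + 7138) + 35701 = (325583/136 + 7138) + 35701 = 1296351/136 + 35701 = 6151687/136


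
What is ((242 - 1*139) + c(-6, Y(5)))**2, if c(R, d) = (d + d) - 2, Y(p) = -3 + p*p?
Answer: 21025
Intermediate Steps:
Y(p) = -3 + p**2
c(R, d) = -2 + 2*d (c(R, d) = 2*d - 2 = -2 + 2*d)
((242 - 1*139) + c(-6, Y(5)))**2 = ((242 - 1*139) + (-2 + 2*(-3 + 5**2)))**2 = ((242 - 139) + (-2 + 2*(-3 + 25)))**2 = (103 + (-2 + 2*22))**2 = (103 + (-2 + 44))**2 = (103 + 42)**2 = 145**2 = 21025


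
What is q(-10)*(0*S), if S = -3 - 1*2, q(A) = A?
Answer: 0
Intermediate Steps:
S = -5 (S = -3 - 2 = -5)
q(-10)*(0*S) = -0*(-5) = -10*0 = 0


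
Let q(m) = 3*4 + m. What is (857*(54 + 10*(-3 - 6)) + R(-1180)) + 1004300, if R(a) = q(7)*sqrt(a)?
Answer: 973448 + 38*I*sqrt(295) ≈ 9.7345e+5 + 652.67*I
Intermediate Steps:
q(m) = 12 + m
R(a) = 19*sqrt(a) (R(a) = (12 + 7)*sqrt(a) = 19*sqrt(a))
(857*(54 + 10*(-3 - 6)) + R(-1180)) + 1004300 = (857*(54 + 10*(-3 - 6)) + 19*sqrt(-1180)) + 1004300 = (857*(54 + 10*(-9)) + 19*(2*I*sqrt(295))) + 1004300 = (857*(54 - 90) + 38*I*sqrt(295)) + 1004300 = (857*(-36) + 38*I*sqrt(295)) + 1004300 = (-30852 + 38*I*sqrt(295)) + 1004300 = 973448 + 38*I*sqrt(295)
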